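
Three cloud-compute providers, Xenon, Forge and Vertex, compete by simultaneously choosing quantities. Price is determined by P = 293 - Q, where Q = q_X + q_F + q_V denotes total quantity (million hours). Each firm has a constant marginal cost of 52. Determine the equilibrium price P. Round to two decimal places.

112.25

Each firm earns π_i = (293 - Q)q_i - 52q_i.
Setting ∂π_i/∂q_i = 0 with rivals' quantities fixed: 241 - 2q_i - Σ_{j≠i} q_j = 0.
By symmetry each firm produces the same amount; substituting Σ_{j≠i} q_j = 2q_i yields q_i = 241/4.
Total output Q = 723/4, so price P = 293 - 723/4 = 449/4.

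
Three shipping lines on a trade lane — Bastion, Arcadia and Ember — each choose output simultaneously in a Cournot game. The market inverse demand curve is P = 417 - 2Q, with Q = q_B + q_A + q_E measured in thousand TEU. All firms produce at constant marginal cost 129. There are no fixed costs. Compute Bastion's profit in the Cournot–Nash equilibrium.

A representative firm's profit is π_i = q_i(417 - 2Q) - 129q_i.
First-order condition (treating rivals' output as given): 288 - 4q_i - 2·Σ_{j≠i} q_j = 0.
With identical firms every q_j equals q_i, so Σ_{j≠i} q_j = 2q_i and 288 = 8q_i, giving q_i = 36.
Price P = 417 - 2·108 = 201.
Bastion's profit: (201 - 129)·36 = 2592.

2592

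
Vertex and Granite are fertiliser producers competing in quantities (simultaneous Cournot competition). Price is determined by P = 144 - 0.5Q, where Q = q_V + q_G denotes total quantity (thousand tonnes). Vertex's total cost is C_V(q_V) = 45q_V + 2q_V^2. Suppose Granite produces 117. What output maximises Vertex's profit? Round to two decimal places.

8.10

With the rival's output fixed at 117, Vertex's profit is π_V = (144 - (1/2)·117 - (1/2)q_V)q_V - (45q_V + 2q_V²) = (171/2 - (1/2)q_V)q_V - (45q_V + 2q_V²).
∂π_V/∂q_V = 81/2 - 5q_V = 0, so q_V = 81/10.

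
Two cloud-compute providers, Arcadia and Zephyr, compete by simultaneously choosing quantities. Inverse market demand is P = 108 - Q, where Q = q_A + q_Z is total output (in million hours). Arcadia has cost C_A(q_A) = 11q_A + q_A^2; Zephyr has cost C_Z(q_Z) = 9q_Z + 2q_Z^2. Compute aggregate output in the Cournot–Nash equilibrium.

Arcadia's profit: π_A = (108 - Q)q_A - (11q_A + q_A²). Setting ∂π_A/∂q_A = 0: 97 - 4q_A - (q_Z) = 0.
Zephyr's first-order condition: 99 - 6q_Z - (q_A) = 0.
So q_A = (97 - q_Z)/4 and q_Z = (99 - q_A)/6.
Solving the pair: q_A = 21, q_Z = 13.
Total output Q = 21 + 13 = 34.

34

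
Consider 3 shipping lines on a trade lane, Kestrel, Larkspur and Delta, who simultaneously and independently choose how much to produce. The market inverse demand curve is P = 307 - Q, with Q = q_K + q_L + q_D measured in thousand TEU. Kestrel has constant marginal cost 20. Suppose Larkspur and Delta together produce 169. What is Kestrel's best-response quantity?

59

With rivals' combined output fixed at 169, Kestrel's profit is π_K = (307 - 169 - q_K)q_K - (20q_K) = (138 - q_K)q_K - (20q_K).
∂π_K/∂q_K = 118 - 2q_K = 0, so q_K = 59.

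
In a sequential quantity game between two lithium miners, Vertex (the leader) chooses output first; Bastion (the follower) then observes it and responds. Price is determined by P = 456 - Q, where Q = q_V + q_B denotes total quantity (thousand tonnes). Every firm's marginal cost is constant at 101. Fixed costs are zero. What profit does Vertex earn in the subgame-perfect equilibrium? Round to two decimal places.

Solve by backward induction. Given q_V, the follower Bastion maximises π_B = (456 - q_V - q_B)q_B - 101q_B.
Setting the follower's marginal profit to zero, 355 - q_V - 2q_B = 0, i.e. q_B = (355 - q_V)/2.
The leader anticipates this reaction. Substituting into P = 456 - Q gives P = 557/2 - (1/2)q_V, so π_V = (557/2 - (1/2)q_V)q_V - 101q_V.
Leader FOC: 355/2 - q_V = 0, so q_V = 355/2.
Then q_B = (355 - 355/2)/2 = 355/4.
Price P = 456 - 1065/4 = 759/4.
Vertex's profit: (759/4 - 101)·(355/2) = 15753.1250.

15753.13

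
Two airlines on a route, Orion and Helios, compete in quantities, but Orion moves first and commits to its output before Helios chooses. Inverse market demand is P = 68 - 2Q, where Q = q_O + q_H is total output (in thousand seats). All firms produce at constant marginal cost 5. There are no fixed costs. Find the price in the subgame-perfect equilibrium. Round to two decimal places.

20.75

Solve by backward induction. Given q_O, the follower Helios maximises π_H = (68 - 2q_O - 2q_H)q_H - 5q_H.
Setting the follower's marginal profit to zero, 63 - 2q_O - 4q_H = 0, i.e. q_H = (63 - 2q_O)/4.
The leader anticipates this reaction. Substituting into P = 68 - 2Q gives P = 73/2 - q_O, so π_O = (73/2 - q_O)q_O - 5q_O.
Leader FOC: 63/2 - 2q_O = 0, so q_O = 63/4.
Then q_H = (63 - 2·(63/4))/4 = 63/8.
Total output Q = 189/8, so price P = 68 - 2·(189/8) = 83/4.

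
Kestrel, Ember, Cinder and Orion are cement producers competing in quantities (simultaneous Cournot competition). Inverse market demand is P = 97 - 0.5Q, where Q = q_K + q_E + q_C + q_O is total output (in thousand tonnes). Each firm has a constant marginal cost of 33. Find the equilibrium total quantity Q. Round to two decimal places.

Each firm earns π_i = (97 - 0.5Q)q_i - 33q_i.
First-order condition (treating rivals' output as given): 64 - q_i - (1/2)·Σ_{j≠i} q_j = 0.
By symmetry each firm produces the same amount; substituting Σ_{j≠i} q_j = 3q_i yields q_i = 64/(5/2) = 128/5.
Total output Q = 128/5 + 128/5 + 128/5 + 128/5 = 512/5.

102.40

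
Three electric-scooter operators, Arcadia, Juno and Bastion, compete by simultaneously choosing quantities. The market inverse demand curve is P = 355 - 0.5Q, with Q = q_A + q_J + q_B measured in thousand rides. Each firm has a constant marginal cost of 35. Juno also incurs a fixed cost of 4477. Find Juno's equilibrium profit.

8323

A representative firm's profit is π_i = q_i(355 - 0.5Q) - 35q_i.
Setting ∂π_i/∂q_i = 0 with rivals' quantities fixed: 320 - q_i - (1/2)·Σ_{j≠i} q_j = 0.
By symmetry each firm produces the same amount; substituting Σ_{j≠i} q_j = 2q_i yields q_i = 320/2 = 160.
Price P = 355 - (1/2)·480 = 115.
Juno's profit: (115 - 35)·160 - 4477 = 8323.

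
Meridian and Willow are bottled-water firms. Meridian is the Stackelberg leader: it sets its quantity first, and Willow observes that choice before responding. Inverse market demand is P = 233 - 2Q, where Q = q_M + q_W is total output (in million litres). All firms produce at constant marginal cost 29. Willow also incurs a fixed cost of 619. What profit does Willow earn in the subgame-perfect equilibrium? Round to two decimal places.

The follower Willow best-responds to any q_M: π_W = (233 - 2Q)q_W - 29q_W.
∂π_W/∂q_W = 204 - 2q_M - 4q_W = 0 gives the reaction function q_W = (204 - 2q_M)/4.
The leader anticipates this reaction. Substituting into P = 233 - 2Q gives P = 131 - q_M, so π_M = (131 - q_M)q_M - 29q_M.
Leader FOC: 102 - 2q_M = 0, so q_M = 51.
Then q_W = (204 - 2·51)/4 = 51/2.
Price P = 233 - 2·(153/2) = 80.
Willow's profit: (80 - 29)·(51/2) - 619 = 1363/2.

681.50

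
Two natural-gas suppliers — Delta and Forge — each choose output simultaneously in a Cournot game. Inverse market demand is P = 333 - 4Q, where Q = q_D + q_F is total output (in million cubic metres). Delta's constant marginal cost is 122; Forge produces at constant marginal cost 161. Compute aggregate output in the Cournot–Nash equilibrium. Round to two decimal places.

31.92

Delta's profit: π_D = (333 - 4Q)q_D - (122q_D). Setting ∂π_D/∂q_D = 0: 211 - 8q_D - 4(q_F) = 0.
Forge's first-order condition: 172 - 8q_F - 4(q_D) = 0.
Best responses: q_D = (211 - 4q_F)/8, q_F = (172 - 4q_D)/8.
Substituting one into the other gives q_D = 125/6 and q_F = 133/12.
Total output Q = 125/6 + 133/12 = 383/12.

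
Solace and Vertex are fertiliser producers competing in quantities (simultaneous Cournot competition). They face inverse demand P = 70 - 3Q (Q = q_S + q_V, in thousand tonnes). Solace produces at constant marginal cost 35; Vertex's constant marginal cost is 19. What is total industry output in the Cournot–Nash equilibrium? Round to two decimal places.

Solace's profit: π_S = (70 - 3Q)q_S - (35q_S). Setting ∂π_S/∂q_S = 0: 35 - 6q_S - 3(q_V) = 0.
Vertex's profit: π_V = (70 - 3Q)q_V - (19q_V). Setting ∂π_V/∂q_V = 0: 51 - 6q_V - 3(q_S) = 0.
Rearranging gives the reaction functions q_S = (35 - 3q_V)/6 and q_V = (51 - 3q_S)/6.
Substituting one into the other gives q_S = 19/9 and q_V = 67/9.
Total output Q = 19/9 + 67/9 = 86/9.

9.56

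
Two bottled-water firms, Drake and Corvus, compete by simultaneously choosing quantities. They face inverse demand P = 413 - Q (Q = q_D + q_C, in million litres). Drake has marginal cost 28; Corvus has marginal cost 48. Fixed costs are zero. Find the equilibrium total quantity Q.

250

Drake's profit: π_D = (413 - Q)q_D - (28q_D). Setting ∂π_D/∂q_D = 0: 385 - 2q_D - (q_C) = 0.
Corvus's first-order condition: 365 - 2q_C - (q_D) = 0.
Best responses: q_D = (385 - q_C)/2, q_C = (365 - q_D)/2.
Substituting one into the other gives q_D = 135 and q_C = 115.
Total output Q = 135 + 115 = 250.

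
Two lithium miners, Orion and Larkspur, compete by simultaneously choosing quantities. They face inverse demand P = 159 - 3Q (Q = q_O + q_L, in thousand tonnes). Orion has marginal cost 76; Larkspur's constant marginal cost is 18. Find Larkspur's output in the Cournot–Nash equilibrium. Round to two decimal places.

Orion's profit: π_O = (159 - 3Q)q_O - (76q_O). Setting ∂π_O/∂q_O = 0: 83 - 6q_O - 3(q_L) = 0.
Larkspur's profit: π_L = (159 - 3Q)q_L - (18q_L). Setting ∂π_L/∂q_L = 0: 141 - 6q_L - 3(q_O) = 0.
Rearranging gives the reaction functions q_O = (83 - 3q_L)/6 and q_L = (141 - 3q_O)/6.
Substituting one into the other gives q_O = 25/9 and q_L = 199/9.

22.11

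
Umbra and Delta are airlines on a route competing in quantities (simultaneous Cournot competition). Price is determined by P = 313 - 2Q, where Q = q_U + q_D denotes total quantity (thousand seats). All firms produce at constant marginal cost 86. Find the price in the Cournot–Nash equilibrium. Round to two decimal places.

A representative firm's profit is π_i = q_i(313 - 2Q) - 86q_i.
Setting ∂π_i/∂q_i = 0 with rivals' quantities fixed: 227 - 4q_i - 2q_j = 0.
By symmetry each firm produces the same amount; substituting q_j = q_i yields q_i = 227/6.
Total output Q = 227/3, so price P = 313 - 2·(227/3) = 485/3.

161.67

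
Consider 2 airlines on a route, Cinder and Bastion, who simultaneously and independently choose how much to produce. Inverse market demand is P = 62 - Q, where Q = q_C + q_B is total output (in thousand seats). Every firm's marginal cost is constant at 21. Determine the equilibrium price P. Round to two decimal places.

34.67

A representative firm's profit is π_i = q_i(62 - Q) - 21q_i.
First-order condition (treating rivals' output as given): 41 - 2q_i - q_j = 0.
With identical firms every q_j equals q_i, so q_j = q_i and 41 = 3q_i, giving q_i = 41/3.
Total output Q = 82/3, so price P = 62 - 82/3 = 104/3.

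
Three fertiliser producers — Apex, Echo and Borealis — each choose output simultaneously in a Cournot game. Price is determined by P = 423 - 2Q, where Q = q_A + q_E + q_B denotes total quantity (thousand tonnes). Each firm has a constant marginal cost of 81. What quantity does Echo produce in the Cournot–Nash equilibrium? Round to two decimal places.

Each firm earns π_i = (423 - 2Q)q_i - 81q_i.
Setting ∂π_i/∂q_i = 0 with rivals' quantities fixed: 342 - 4q_i - 2·Σ_{j≠i} q_j = 0.
By symmetry each firm produces the same amount; substituting Σ_{j≠i} q_j = 2q_i yields q_i = 342/8 = 171/4.

42.75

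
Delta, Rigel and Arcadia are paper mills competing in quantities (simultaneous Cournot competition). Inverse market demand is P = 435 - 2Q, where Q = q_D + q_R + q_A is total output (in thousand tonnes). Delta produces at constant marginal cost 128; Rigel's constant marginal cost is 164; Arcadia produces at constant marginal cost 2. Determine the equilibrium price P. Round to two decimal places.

Delta's profit: π_D = (435 - 2Q)q_D - (128q_D). Setting ∂π_D/∂q_D = 0: 307 - 4q_D - 2(q_R + q_A) = 0.
Rigel's profit: π_R = (435 - 2Q)q_R - (164q_R). Setting ∂π_R/∂q_R = 0: 271 - 4q_R - 2(q_D + q_A) = 0.
Arcadia's first-order condition: 433 - 4q_A - 2(q_D + q_R) = 0.
Summing all 3 equations gives 1011 − 8Q = 0, hence Q = 1011/8.
Back-substituting: q_D = (307 − 1011/4)/2 = 217/8, q_R = (271 − 1011/4)/2 = 73/8, q_A = (433 − 1011/4)/2 = 721/8.
Total output Q = 1011/8, so price P = 435 - 2·(1011/8) = 729/4.

182.25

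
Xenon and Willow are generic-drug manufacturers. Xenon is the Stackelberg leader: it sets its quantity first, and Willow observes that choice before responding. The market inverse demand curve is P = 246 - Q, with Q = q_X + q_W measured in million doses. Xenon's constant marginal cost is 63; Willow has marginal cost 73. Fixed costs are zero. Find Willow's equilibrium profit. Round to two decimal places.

1463.06

Solve by backward induction. Given q_X, the follower Willow maximises π_W = (246 - q_X - q_W)q_W - 73q_W.
∂π_W/∂q_W = 173 - q_X - 2q_W = 0 gives the reaction function q_W = (173 - q_X)/2.
Xenon substitutes q_W(q_X) into its own profit: π_X = q_X(246 - q_X - (173 - q_X)/2) - 63q_X = (319/2 - (1/2)q_X)q_X - 63q_X.
Maximising: ∂π_X/∂q_X = 193/2 - q_X = 0, giving q_X = 193/2.
Then q_W = (173 - 193/2)/2 = 153/4.
Price P = 246 - 539/4 = 445/4.
Willow's profit: (445/4 - 73)·(153/4) = 1463.0625.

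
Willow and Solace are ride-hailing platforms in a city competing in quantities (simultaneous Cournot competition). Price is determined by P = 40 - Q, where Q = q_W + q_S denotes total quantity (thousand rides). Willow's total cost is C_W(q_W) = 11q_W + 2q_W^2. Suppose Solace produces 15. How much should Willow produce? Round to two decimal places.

With the rival's output fixed at 15, Willow's profit is π_W = (40 - 15 - q_W)q_W - (11q_W + 2q_W²) = (25 - q_W)q_W - (11q_W + 2q_W²).
∂π_W/∂q_W = 14 - 6q_W = 0, so q_W = 7/3.

2.33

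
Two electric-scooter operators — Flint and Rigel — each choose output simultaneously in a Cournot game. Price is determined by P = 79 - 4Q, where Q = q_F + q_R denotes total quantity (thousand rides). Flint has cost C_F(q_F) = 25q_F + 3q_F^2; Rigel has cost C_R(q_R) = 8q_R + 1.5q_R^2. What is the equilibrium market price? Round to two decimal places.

47.46

Flint's profit: π_F = (79 - 4Q)q_F - (25q_F + 3q_F²). Setting ∂π_F/∂q_F = 0: 54 - 14q_F - 4(q_R) = 0.
Rigel's profit: π_R = (79 - 4Q)q_R - (8q_R + (3/2)q_R²). Setting ∂π_R/∂q_R = 0: 71 - 11q_R - 4(q_F) = 0.
Rearranging gives the reaction functions q_F = (54 - 4q_R)/14 and q_R = (71 - 4q_F)/11.
Substituting one into the other gives q_F = 155/69 and q_R = 389/69.
Total output Q = 544/69, so price P = 79 - 4·(544/69) = 47.4638.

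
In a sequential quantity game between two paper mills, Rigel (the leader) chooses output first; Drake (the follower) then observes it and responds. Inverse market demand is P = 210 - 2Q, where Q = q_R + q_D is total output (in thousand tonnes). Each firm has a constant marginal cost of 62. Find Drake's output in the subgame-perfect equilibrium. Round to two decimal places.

The follower Drake best-responds to any q_R: π_D = (210 - 2Q)q_D - 62q_D.
∂π_D/∂q_D = 148 - 2q_R - 4q_D = 0 gives the reaction function q_D = (148 - 2q_R)/4.
Rigel substitutes q_D(q_R) into its own profit: π_R = q_R(210 - 2q_R - (148 - 2q_R)/2) - 62q_R = (136 - q_R)q_R - 62q_R.
Maximising: ∂π_R/∂q_R = 74 - 2q_R = 0, giving q_R = 37.
Then q_D = (148 - 2·37)/4 = 37/2.

18.50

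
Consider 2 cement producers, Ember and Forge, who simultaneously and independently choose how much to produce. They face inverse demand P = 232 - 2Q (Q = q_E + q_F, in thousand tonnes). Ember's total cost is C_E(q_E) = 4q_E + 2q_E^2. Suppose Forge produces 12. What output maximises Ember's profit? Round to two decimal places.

25.50

With the rival's output fixed at 12, Ember's profit is π_E = (232 - 2·12 - 2q_E)q_E - (4q_E + 2q_E²) = (208 - 2q_E)q_E - (4q_E + 2q_E²).
∂π_E/∂q_E = 204 - 8q_E = 0, so q_E = 51/2.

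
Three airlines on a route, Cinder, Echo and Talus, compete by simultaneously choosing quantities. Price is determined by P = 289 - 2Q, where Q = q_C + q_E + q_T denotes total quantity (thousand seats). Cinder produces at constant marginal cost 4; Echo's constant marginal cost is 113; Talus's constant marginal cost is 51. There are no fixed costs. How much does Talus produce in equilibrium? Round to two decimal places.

Cinder's profit: π_C = (289 - 2Q)q_C - (4q_C). Setting ∂π_C/∂q_C = 0: 285 - 4q_C - 2(q_E + q_T) = 0.
Echo's profit: π_E = (289 - 2Q)q_E - (113q_E). Setting ∂π_E/∂q_E = 0: 176 - 4q_E - 2(q_C + q_T) = 0.
Talus's profit: π_T = (289 - 2Q)q_T - (51q_T). Setting ∂π_T/∂q_T = 0: 238 - 4q_T - 2(q_C + q_E) = 0.
Summing all 3 equations gives 699 − 8Q = 0, hence Q = 699/8.
Back-substituting: q_C = (285 − 699/4)/2 = 441/8, q_E = (176 − 699/4)/2 = 5/8, q_T = (238 − 699/4)/2 = 253/8.

31.63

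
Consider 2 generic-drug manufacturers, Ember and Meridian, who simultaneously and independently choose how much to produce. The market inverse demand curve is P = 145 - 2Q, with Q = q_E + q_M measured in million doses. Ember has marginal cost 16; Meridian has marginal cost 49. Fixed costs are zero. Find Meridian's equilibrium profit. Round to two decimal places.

Ember's profit: π_E = (145 - 2Q)q_E - (16q_E). Setting ∂π_E/∂q_E = 0: 129 - 4q_E - 2(q_M) = 0.
Meridian's profit: π_M = (145 - 2Q)q_M - (49q_M). Setting ∂π_M/∂q_M = 0: 96 - 4q_M - 2(q_E) = 0.
So q_E = (129 - 2q_M)/4 and q_M = (96 - 2q_E)/4.
Substituting one into the other gives q_E = 27 and q_M = 21/2.
Price P = 145 - 2·(75/2) = 70.
Meridian's profit: (70 - 49)·(21/2) = 441/2.

220.50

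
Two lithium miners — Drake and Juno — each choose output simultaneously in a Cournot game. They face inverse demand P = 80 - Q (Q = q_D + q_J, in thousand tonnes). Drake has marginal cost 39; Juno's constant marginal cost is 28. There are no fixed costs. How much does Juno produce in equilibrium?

Drake's profit: π_D = (80 - Q)q_D - (39q_D). Setting ∂π_D/∂q_D = 0: 41 - 2q_D - (q_J) = 0.
Juno's first-order condition: 52 - 2q_J - (q_D) = 0.
So q_D = (41 - q_J)/2 and q_J = (52 - q_D)/2.
Solving the pair: q_D = 10, q_J = 21.

21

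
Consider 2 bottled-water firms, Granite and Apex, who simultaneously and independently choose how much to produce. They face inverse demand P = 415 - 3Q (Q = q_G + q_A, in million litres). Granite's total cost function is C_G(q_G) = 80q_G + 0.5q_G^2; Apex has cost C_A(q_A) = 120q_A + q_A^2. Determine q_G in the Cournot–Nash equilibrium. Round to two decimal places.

Granite's profit: π_G = (415 - 3Q)q_G - (80q_G + (1/2)q_G²). Setting ∂π_G/∂q_G = 0: 335 - 7q_G - 3(q_A) = 0.
Apex's profit: π_A = (415 - 3Q)q_A - (120q_A + q_A²). Setting ∂π_A/∂q_A = 0: 295 - 8q_A - 3(q_G) = 0.
Best responses: q_G = (335 - 3q_A)/7, q_A = (295 - 3q_G)/8.
Substituting one into the other gives q_G = 1795/47 and q_A = 1060/47.

38.19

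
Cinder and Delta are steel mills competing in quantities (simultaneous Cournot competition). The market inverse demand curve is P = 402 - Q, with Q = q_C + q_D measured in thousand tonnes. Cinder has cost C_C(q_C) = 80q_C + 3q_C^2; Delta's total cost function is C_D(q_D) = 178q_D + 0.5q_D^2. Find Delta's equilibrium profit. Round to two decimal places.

Cinder's profit: π_C = (402 - Q)q_C - (80q_C + 3q_C²). Setting ∂π_C/∂q_C = 0: 322 - 8q_C - (q_D) = 0.
Delta's profit: π_D = (402 - Q)q_D - (178q_D + (1/2)q_D²). Setting ∂π_D/∂q_D = 0: 224 - 3q_D - (q_C) = 0.
Rearranging gives the reaction functions q_C = (322 - q_D)/8 and q_D = (224 - q_C)/3.
Substituting one into the other gives q_C = 742/23 and q_D = 1470/23.
Price P = 402 - 96.1739 = 305.8261.
Delta's profit: 305.8261·(1470/23) - 178·(1470/23) - (1/2)(1470/23)² = 6127.3157.

6127.32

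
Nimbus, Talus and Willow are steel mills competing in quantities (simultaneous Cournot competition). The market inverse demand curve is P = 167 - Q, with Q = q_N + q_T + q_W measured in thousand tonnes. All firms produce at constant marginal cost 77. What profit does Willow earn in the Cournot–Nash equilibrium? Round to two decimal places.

506.25

A representative firm's profit is π_i = q_i(167 - Q) - 77q_i.
Setting ∂π_i/∂q_i = 0 with rivals' quantities fixed: 90 - 2q_i - Σ_{j≠i} q_j = 0.
With identical firms every q_j equals q_i, so Σ_{j≠i} q_j = 2q_i and 90 = 4q_i, giving q_i = 45/2.
Price P = 167 - 135/2 = 199/2.
Willow's profit: (199/2 - 77)·(45/2) = 506.2500.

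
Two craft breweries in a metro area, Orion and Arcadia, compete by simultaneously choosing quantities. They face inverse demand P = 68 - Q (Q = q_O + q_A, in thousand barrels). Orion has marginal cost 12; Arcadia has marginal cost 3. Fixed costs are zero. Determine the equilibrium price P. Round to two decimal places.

Orion's profit: π_O = (68 - Q)q_O - (12q_O). Setting ∂π_O/∂q_O = 0: 56 - 2q_O - (q_A) = 0.
Arcadia's first-order condition: 65 - 2q_A - (q_O) = 0.
Rearranging gives the reaction functions q_O = (56 - q_A)/2 and q_A = (65 - q_O)/2.
Solving the pair: q_O = 47/3, q_A = 74/3.
Total output Q = 121/3, so price P = 68 - 121/3 = 83/3.

27.67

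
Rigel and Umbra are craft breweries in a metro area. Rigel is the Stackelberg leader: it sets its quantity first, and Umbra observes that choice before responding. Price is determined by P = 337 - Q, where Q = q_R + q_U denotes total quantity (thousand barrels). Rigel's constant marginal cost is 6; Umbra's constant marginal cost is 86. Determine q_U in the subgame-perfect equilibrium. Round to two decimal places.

Solve by backward induction. Given q_R, the follower Umbra maximises π_U = (337 - q_R - q_U)q_U - 86q_U.
Follower FOC: 251 - q_R - 2q_U = 0, so q_U(q_R) = (251 - q_R)/2.
The leader anticipates this reaction. Substituting into P = 337 - Q gives P = 423/2 - (1/2)q_R, so π_R = (423/2 - (1/2)q_R)q_R - 6q_R.
Maximising: ∂π_R/∂q_R = 411/2 - q_R = 0, giving q_R = 411/2.
Then q_U = (251 - 411/2)/2 = 91/4.

22.75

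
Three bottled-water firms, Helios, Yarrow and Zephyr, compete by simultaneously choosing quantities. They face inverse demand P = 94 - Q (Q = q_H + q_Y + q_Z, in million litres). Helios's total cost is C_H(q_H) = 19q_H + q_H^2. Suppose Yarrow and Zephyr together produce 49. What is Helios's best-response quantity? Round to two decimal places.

6.50

With rivals' combined output fixed at 49, Helios's profit is π_H = (94 - 49 - q_H)q_H - (19q_H + q_H²) = (45 - q_H)q_H - (19q_H + q_H²).
∂π_H/∂q_H = 26 - 4q_H = 0, so q_H = 13/2.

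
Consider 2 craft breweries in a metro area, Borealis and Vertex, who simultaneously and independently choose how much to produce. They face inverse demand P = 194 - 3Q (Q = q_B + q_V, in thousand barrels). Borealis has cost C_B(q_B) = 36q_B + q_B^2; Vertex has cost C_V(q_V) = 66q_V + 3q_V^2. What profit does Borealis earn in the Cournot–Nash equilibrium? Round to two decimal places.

Borealis's profit: π_B = (194 - 3Q)q_B - (36q_B + q_B²). Setting ∂π_B/∂q_B = 0: 158 - 8q_B - 3(q_V) = 0.
Vertex's profit: π_V = (194 - 3Q)q_V - (66q_V + 3q_V²). Setting ∂π_V/∂q_V = 0: 128 - 12q_V - 3(q_B) = 0.
Best responses: q_B = (158 - 3q_V)/8, q_V = (128 - 3q_B)/12.
Substituting one into the other gives q_B = 504/29 and q_V = 550/87.
Price P = 194 - 3·23.7011 = 122.8966.
Borealis's profit: 122.8966·(504/29) - 36·(504/29) - (504/29)² = 1208.1617.

1208.16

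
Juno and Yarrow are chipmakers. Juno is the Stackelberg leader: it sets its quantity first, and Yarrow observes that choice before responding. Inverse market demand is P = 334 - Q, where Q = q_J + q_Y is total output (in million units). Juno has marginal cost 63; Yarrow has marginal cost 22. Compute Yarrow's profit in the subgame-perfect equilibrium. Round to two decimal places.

9702.25

Solve by backward induction. Given q_J, the follower Yarrow maximises π_Y = (334 - q_J - q_Y)q_Y - 22q_Y.
Follower FOC: 312 - q_J - 2q_Y = 0, so q_Y(q_J) = (312 - q_J)/2.
The leader anticipates this reaction. Substituting into P = 334 - Q gives P = 178 - (1/2)q_J, so π_J = (178 - (1/2)q_J)q_J - 63q_J.
Maximising: ∂π_J/∂q_J = 115 - q_J = 0, giving q_J = 115.
Then q_Y = (312 - 115)/2 = 197/2.
Price P = 334 - 427/2 = 241/2.
Yarrow's profit: (241/2 - 22)·(197/2) = 9702.2500.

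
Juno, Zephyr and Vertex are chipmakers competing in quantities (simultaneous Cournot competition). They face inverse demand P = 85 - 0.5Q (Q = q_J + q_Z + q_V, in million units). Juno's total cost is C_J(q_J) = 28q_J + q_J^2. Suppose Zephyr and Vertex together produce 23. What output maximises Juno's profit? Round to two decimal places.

15.17

With rivals' combined output fixed at 23, Juno's profit is π_J = (85 - (1/2)·23 - (1/2)q_J)q_J - (28q_J + q_J²) = (147/2 - (1/2)q_J)q_J - (28q_J + q_J²).
∂π_J/∂q_J = 91/2 - 3q_J = 0, so q_J = 91/6.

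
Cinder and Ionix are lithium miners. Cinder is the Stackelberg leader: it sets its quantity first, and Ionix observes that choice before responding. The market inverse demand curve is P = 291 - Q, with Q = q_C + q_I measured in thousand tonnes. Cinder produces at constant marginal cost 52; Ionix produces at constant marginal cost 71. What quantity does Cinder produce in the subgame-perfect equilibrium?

129

Solve by backward induction. Given q_C, the follower Ionix maximises π_I = (291 - q_C - q_I)q_I - 71q_I.
∂π_I/∂q_I = 220 - q_C - 2q_I = 0 gives the reaction function q_I = (220 - q_C)/2.
The leader anticipates this reaction. Substituting into P = 291 - Q gives P = 181 - (1/2)q_C, so π_C = (181 - (1/2)q_C)q_C - 52q_C.
Maximising: ∂π_C/∂q_C = 129 - q_C = 0, giving q_C = 129.
Then q_I = (220 - 129)/2 = 91/2.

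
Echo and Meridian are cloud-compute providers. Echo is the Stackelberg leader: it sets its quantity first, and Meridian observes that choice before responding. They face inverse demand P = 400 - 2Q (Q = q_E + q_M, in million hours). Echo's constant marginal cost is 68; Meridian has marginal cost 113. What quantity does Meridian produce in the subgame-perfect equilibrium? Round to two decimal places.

The follower Meridian best-responds to any q_E: π_M = (400 - 2Q)q_M - 113q_M.
Setting the follower's marginal profit to zero, 287 - 2q_E - 4q_M = 0, i.e. q_M = (287 - 2q_E)/4.
The leader anticipates this reaction. Substituting into P = 400 - 2Q gives P = 513/2 - q_E, so π_E = (513/2 - q_E)q_E - 68q_E.
The leader's first-order condition 377/2 - 2q_E = 0 yields q_E = 377/4.
Then q_M = (287 - 2·(377/4))/4 = 197/8.

24.63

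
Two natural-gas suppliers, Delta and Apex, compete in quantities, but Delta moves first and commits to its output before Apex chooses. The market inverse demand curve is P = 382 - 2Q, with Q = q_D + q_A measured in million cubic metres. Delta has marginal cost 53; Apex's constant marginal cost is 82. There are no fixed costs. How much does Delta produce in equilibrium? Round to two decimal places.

The follower Apex best-responds to any q_D: π_A = (382 - 2Q)q_A - 82q_A.
Setting the follower's marginal profit to zero, 300 - 2q_D - 4q_A = 0, i.e. q_A = (300 - 2q_D)/4.
Delta substitutes q_A(q_D) into its own profit: π_D = q_D(382 - 2q_D - (300 - 2q_D)/2) - 53q_D = (232 - q_D)q_D - 53q_D.
The leader's first-order condition 179 - 2q_D = 0 yields q_D = 179/2.
Then q_A = (300 - 2·(179/2))/4 = 121/4.

89.50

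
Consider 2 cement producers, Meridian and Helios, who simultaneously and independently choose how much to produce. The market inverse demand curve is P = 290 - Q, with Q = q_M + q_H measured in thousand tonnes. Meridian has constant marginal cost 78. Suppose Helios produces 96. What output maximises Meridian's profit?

With the rival's output fixed at 96, Meridian's profit is π_M = (290 - 96 - q_M)q_M - (78q_M) = (194 - q_M)q_M - (78q_M).
∂π_M/∂q_M = 116 - 2q_M = 0, so q_M = 58.

58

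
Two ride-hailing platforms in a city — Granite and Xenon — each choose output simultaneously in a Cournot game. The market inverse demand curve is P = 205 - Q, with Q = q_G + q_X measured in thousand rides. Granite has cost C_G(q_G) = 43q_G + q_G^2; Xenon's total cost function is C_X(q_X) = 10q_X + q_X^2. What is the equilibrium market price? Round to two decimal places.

133.60

Granite's profit: π_G = (205 - Q)q_G - (43q_G + q_G²). Setting ∂π_G/∂q_G = 0: 162 - 4q_G - (q_X) = 0.
Xenon's first-order condition: 195 - 4q_X - (q_G) = 0.
So q_G = (162 - q_X)/4 and q_X = (195 - q_G)/4.
Solving the pair: q_G = 151/5, q_X = 206/5.
Total output Q = 357/5, so price P = 205 - 357/5 = 668/5.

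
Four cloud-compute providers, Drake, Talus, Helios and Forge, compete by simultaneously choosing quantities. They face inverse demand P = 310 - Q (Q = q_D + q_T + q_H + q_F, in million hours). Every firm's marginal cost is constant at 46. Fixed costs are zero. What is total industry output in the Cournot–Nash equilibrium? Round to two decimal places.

211.20

Each firm earns π_i = (310 - Q)q_i - 46q_i.
Setting ∂π_i/∂q_i = 0 with rivals' quantities fixed: 264 - 2q_i - Σ_{j≠i} q_j = 0.
With identical firms every q_j equals q_i, so Σ_{j≠i} q_j = 3q_i and 264 = 5q_i, giving q_i = 264/5.
Total output Q = 264/5 + 264/5 + 264/5 + 264/5 = 1056/5.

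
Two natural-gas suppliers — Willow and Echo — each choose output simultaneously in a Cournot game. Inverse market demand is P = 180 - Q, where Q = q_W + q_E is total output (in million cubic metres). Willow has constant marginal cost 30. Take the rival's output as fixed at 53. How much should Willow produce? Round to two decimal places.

48.50

With the rival's output fixed at 53, Willow's profit is π_W = (180 - 53 - q_W)q_W - (30q_W) = (127 - q_W)q_W - (30q_W).
∂π_W/∂q_W = 97 - 2q_W = 0, so q_W = 97/2.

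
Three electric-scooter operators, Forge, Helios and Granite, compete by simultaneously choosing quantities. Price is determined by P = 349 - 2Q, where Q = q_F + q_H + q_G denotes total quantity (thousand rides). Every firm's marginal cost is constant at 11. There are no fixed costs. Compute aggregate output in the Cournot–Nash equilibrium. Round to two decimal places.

126.75

A representative firm's profit is π_i = q_i(349 - 2Q) - 11q_i.
Setting ∂π_i/∂q_i = 0 with rivals' quantities fixed: 338 - 4q_i - 2·Σ_{j≠i} q_j = 0.
With identical firms every q_j equals q_i, so Σ_{j≠i} q_j = 2q_i and 338 = 8q_i, giving q_i = 169/4.
Total output Q = 169/4 + 169/4 + 169/4 = 507/4.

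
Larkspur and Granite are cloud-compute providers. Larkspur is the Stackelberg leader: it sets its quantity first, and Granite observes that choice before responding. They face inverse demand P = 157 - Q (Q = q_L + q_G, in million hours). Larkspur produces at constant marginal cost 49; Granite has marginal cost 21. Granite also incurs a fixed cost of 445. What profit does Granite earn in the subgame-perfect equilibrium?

The follower Granite best-responds to any q_L: π_G = (157 - Q)q_G - 21q_G.
Follower FOC: 136 - q_L - 2q_G = 0, so q_G(q_L) = (136 - q_L)/2.
Larkspur substitutes q_G(q_L) into its own profit: π_L = q_L(157 - q_L - (136 - q_L)/2) - 49q_L = (89 - (1/2)q_L)q_L - 49q_L.
Maximising: ∂π_L/∂q_L = 40 - q_L = 0, giving q_L = 40.
Then q_G = (136 - 40)/2 = 48.
Price P = 157 - 88 = 69.
Granite's profit: (69 - 21)·48 - 445 = 1859.

1859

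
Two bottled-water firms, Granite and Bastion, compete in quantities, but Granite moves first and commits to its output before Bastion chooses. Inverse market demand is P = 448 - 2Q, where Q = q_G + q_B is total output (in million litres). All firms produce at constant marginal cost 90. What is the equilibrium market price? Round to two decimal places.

The follower Bastion best-responds to any q_G: π_B = (448 - 2Q)q_B - 90q_B.
Follower FOC: 358 - 2q_G - 4q_B = 0, so q_B(q_G) = (358 - 2q_G)/4.
The leader anticipates this reaction. Substituting into P = 448 - 2Q gives P = 269 - q_G, so π_G = (269 - q_G)q_G - 90q_G.
The leader's first-order condition 179 - 2q_G = 0 yields q_G = 179/2.
Then q_B = (358 - 2·(179/2))/4 = 179/4.
Total output Q = 537/4, so price P = 448 - 2·(537/4) = 359/2.

179.50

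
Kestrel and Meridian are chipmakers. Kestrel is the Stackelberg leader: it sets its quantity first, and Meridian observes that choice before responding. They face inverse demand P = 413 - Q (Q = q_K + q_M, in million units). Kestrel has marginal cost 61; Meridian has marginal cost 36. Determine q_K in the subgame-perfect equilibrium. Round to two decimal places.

163.50

The follower Meridian best-responds to any q_K: π_M = (413 - Q)q_M - 36q_M.
Follower FOC: 377 - q_K - 2q_M = 0, so q_M(q_K) = (377 - q_K)/2.
Kestrel substitutes q_M(q_K) into its own profit: π_K = q_K(413 - q_K - (377 - q_K)/2) - 61q_K = (449/2 - (1/2)q_K)q_K - 61q_K.
Maximising: ∂π_K/∂q_K = 327/2 - q_K = 0, giving q_K = 327/2.
Then q_M = (377 - 327/2)/2 = 427/4.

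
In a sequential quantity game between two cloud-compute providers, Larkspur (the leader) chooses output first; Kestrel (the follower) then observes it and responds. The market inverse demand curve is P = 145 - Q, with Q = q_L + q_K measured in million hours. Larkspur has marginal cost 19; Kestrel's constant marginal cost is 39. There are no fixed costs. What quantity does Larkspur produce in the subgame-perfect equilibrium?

73

The follower Kestrel best-responds to any q_L: π_K = (145 - Q)q_K - 39q_K.
Follower FOC: 106 - q_L - 2q_K = 0, so q_K(q_L) = (106 - q_L)/2.
Larkspur substitutes q_K(q_L) into its own profit: π_L = q_L(145 - q_L - (106 - q_L)/2) - 19q_L = (92 - (1/2)q_L)q_L - 19q_L.
The leader's first-order condition 73 - q_L = 0 yields q_L = 73.
Then q_K = (106 - 73)/2 = 33/2.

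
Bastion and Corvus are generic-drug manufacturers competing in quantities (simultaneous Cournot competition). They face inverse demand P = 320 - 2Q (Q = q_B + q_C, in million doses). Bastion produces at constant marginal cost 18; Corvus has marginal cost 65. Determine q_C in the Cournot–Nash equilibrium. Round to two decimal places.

Bastion's profit: π_B = (320 - 2Q)q_B - (18q_B). Setting ∂π_B/∂q_B = 0: 302 - 4q_B - 2(q_C) = 0.
Corvus's first-order condition: 255 - 4q_C - 2(q_B) = 0.
Best responses: q_B = (302 - 2q_C)/4, q_C = (255 - 2q_B)/4.
Substituting one into the other gives q_B = 349/6 and q_C = 104/3.

34.67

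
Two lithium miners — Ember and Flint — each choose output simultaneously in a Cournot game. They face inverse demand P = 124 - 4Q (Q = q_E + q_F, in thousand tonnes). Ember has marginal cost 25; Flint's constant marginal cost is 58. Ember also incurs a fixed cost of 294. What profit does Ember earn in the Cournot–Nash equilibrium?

190

Ember's profit: π_E = (124 - 4Q)q_E - (25q_E). Setting ∂π_E/∂q_E = 0: 99 - 8q_E - 4(q_F) = 0.
Flint's first-order condition: 66 - 8q_F - 4(q_E) = 0.
Best responses: q_E = (99 - 4q_F)/8, q_F = (66 - 4q_E)/8.
Substituting one into the other gives q_E = 11 and q_F = 11/4.
Price P = 124 - 4·(55/4) = 69.
Ember's profit: (69 - 25)·11 - 294 = 190.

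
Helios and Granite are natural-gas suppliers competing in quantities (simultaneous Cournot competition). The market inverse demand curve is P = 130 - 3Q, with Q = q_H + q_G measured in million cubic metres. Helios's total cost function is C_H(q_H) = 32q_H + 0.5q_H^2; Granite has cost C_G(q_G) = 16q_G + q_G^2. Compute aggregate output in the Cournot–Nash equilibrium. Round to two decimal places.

20.13

Helios's profit: π_H = (130 - 3Q)q_H - (32q_H + (1/2)q_H²). Setting ∂π_H/∂q_H = 0: 98 - 7q_H - 3(q_G) = 0.
Granite's first-order condition: 114 - 8q_G - 3(q_H) = 0.
Best responses: q_H = (98 - 3q_G)/7, q_G = (114 - 3q_H)/8.
Substituting one into the other gives q_H = 442/47 and q_G = 504/47.
Total output Q = 442/47 + 504/47 = 946/47.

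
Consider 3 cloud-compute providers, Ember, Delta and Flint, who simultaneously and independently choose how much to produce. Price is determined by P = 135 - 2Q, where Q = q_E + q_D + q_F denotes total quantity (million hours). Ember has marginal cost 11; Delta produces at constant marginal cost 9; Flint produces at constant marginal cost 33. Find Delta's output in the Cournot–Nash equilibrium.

19

Ember's profit: π_E = (135 - 2Q)q_E - (11q_E). Setting ∂π_E/∂q_E = 0: 124 - 4q_E - 2(q_D + q_F) = 0.
Delta's first-order condition: 126 - 4q_D - 2(q_E + q_F) = 0.
Flint's profit: π_F = (135 - 2Q)q_F - (33q_F). Setting ∂π_F/∂q_F = 0: 102 - 4q_F - 2(q_E + q_D) = 0.
Adding the 3 first-order conditions: 352 − 8Q = 0, so Q = 44.
Back-substituting: q_E = (124 − 88)/2 = 18, q_D = (126 − 88)/2 = 19, q_F = (102 − 88)/2 = 7.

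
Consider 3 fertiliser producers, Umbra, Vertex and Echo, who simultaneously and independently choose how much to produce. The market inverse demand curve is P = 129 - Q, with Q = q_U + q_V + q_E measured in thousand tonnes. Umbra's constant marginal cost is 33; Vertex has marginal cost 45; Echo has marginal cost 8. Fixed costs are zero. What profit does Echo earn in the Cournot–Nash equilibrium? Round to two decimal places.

Umbra's profit: π_U = (129 - Q)q_U - (33q_U). Setting ∂π_U/∂q_U = 0: 96 - 2q_U - (q_V + q_E) = 0.
Vertex's first-order condition: 84 - 2q_V - (q_U + q_E) = 0.
Echo's first-order condition: 121 - 2q_E - (q_U + q_V) = 0.
Adding the 3 conditions: 301 − 2Q − 2Q = 0, i.e. Q = 301/4.
Back-substituting: q_U = (96 − 301/4) = 83/4, q_V = (84 − 301/4) = 35/4, q_E = (121 − 301/4) = 183/4.
Price P = 129 - 301/4 = 215/4.
Echo's profit: (215/4 - 8)·(183/4) = 2093.0625.

2093.06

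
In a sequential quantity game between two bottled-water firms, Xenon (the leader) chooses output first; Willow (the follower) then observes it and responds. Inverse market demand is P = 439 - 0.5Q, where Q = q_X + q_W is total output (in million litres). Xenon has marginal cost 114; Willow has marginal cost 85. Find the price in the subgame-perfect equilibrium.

Solve by backward induction. Given q_X, the follower Willow maximises π_W = (439 - (1/2)q_X - (1/2)q_W)q_W - 85q_W.
Follower FOC: 354 - (1/2)q_X - q_W = 0, so q_W(q_X) = (354 - (1/2)q_X).
The leader anticipates this reaction. Substituting into P = 439 - 0.5Q gives P = 262 - (1/4)q_X, so π_X = (262 - (1/4)q_X)q_X - 114q_X.
The leader's first-order condition 148 - (1/2)q_X = 0 yields q_X = 296.
Then q_W = (354 - (1/2)·296) = 206.
Total output Q = 502, so price P = 439 - (1/2)·502 = 188.

188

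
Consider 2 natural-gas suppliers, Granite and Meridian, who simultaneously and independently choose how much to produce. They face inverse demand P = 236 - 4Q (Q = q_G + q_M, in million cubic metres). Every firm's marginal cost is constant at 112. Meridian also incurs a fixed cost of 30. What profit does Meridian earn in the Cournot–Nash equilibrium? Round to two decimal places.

397.11

Each firm earns π_i = (236 - 4Q)q_i - 112q_i.
First-order condition (treating rivals' output as given): 124 - 8q_i - 4q_j = 0.
By symmetry each firm produces the same amount; substituting q_j = q_i yields q_i = 124/12 = 31/3.
Price P = 236 - 4·(62/3) = 460/3.
Meridian's profit: (460/3 - 112)·(31/3) - 30 = 397.1111.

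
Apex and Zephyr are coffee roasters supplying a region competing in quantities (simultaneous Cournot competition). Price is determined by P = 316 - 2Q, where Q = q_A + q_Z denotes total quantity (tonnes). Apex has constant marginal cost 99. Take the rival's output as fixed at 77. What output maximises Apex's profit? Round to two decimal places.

With the rival's output fixed at 77, Apex's profit is π_A = (316 - 2·77 - 2q_A)q_A - (99q_A) = (162 - 2q_A)q_A - (99q_A).
∂π_A/∂q_A = 63 - 4q_A = 0, so q_A = 63/4.

15.75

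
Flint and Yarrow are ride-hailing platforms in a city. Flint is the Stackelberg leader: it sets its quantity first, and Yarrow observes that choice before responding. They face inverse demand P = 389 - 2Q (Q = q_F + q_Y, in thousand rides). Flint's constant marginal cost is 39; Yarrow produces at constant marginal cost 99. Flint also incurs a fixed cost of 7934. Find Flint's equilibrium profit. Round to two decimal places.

2572.25

Solve by backward induction. Given q_F, the follower Yarrow maximises π_Y = (389 - 2q_F - 2q_Y)q_Y - 99q_Y.
Setting the follower's marginal profit to zero, 290 - 2q_F - 4q_Y = 0, i.e. q_Y = (290 - 2q_F)/4.
Flint substitutes q_Y(q_F) into its own profit: π_F = q_F(389 - 2q_F - (290 - 2q_F)/2) - 39q_F = (244 - q_F)q_F - 39q_F.
The leader's first-order condition 205 - 2q_F = 0 yields q_F = 205/2.
Then q_Y = (290 - 2·(205/2))/4 = 85/4.
Price P = 389 - 2·(495/4) = 283/2.
Flint's profit: (283/2 - 39)·(205/2) - 7934 = 2572.2500.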